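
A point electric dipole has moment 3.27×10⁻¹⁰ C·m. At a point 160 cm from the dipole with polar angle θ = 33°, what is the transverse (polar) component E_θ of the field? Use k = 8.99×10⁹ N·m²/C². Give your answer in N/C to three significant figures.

E_θ ≈ 0.391 N/C

For a dipole, E_θ = (kp sinθ)/r³.
kp/r³ = (8.99×10⁹)(3.27×10⁻¹⁰)/(1.60)³ = 0.7177 N/C.
E_θ = 0.7177·sin33° = 0.3909 N/C.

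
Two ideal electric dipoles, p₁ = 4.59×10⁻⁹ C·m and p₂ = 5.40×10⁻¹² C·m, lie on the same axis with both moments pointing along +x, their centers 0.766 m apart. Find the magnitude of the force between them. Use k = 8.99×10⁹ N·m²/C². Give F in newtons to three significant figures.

F ≈ 3.88×10⁻⁹ N

On-axis field of dipole 1 at distance r: E = 2kp₁/r³. Force on dipole 2 is F = p₂·dE/dr (gradient along axis).
dE/dr = −6kp₁/r⁴, so |F| = 6kp₁p₂/r⁴ (attractive for aligned moments).
F = 6(8.99×10⁹)(4.59×10⁻⁹)(5.40×10⁻¹²)/(0.766)⁴ = 3.883×10⁻⁹ N.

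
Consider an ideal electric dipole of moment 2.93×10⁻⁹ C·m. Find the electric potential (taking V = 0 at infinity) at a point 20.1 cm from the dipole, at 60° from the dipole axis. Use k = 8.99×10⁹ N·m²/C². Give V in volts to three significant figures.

V ≈ 326 V

The dipole potential is V = kp cosθ / r².
V = (8.99×10⁹)(2.93×10⁻⁹)·cos60° / (0.201)² = 326.0 V.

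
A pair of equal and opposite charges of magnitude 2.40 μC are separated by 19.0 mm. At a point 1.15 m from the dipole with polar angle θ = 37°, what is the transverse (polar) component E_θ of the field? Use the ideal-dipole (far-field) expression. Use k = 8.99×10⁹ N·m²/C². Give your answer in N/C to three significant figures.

E_θ ≈ 162 N/C

Dipole moment p = qd = (2.40×10⁻⁶ C)(0.0190 m) = 4.56×10⁻⁸ C·m.
For a dipole, E_θ = (kp sinθ)/r³.
kp/r³ = (8.99×10⁹)(4.56×10⁻⁸)/(1.15)³ = 269.5 N/C.
E_θ = 269.5·sin37° = 162.2 N/C.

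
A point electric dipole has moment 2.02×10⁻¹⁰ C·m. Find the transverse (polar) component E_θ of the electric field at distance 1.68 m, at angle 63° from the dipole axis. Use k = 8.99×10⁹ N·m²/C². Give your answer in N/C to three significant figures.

For a dipole, E_θ = (kp sinθ)/r³.
kp/r³ = (8.99×10⁹)(2.02×10⁻¹⁰)/(1.68)³ = 0.3830 N/C.
E_θ = 0.3830·sin63° = 0.3412 N/C.

E_θ ≈ 0.341 N/C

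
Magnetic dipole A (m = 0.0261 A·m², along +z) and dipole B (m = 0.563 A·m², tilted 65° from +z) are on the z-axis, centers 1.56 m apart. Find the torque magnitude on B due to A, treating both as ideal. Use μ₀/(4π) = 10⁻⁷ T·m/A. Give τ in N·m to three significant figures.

Dipole B is on the axis of dipole A, so B₁ there is axial: B₁ = (μ₀/4π)·2m₁/r³ along +z.
B₁ = 2(10⁻⁷)(0.0261)/(1.56)³ = 1.375×10⁻⁹ T.
τ = m₂ B₁ sinθ.
τ = (0.563)(1.375×10⁻⁹)·sin65° = 7.016×10⁻¹⁰ N·m.

τ ≈ 7.02×10⁻¹⁰ N·m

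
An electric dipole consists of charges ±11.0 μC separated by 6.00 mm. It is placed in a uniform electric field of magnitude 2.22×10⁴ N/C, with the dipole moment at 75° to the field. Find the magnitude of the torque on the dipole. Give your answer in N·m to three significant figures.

Dipole moment p = qd = (1.10×10⁻⁵ C)(0.00600 m) = 6.60×10⁻⁸ C·m.
Torque on an electric dipole: τ = pE sinθ.
τ = (6.60×10⁻⁸)(2.22×10⁴)·sin75° = 0.001415 N·m.

τ ≈ 0.00142 N·m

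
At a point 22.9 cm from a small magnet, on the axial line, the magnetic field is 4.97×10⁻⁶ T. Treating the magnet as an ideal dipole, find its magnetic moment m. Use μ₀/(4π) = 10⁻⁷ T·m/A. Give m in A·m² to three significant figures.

m ≈ 0.298 A·m²

On axis B = (μ₀/4π)·2m/r³, so m = Br³·4π/(μ₀·2).
m = (4.97×10⁻⁶)·(0.229)³ / (2·10⁻⁷) = 0.2984 A·m².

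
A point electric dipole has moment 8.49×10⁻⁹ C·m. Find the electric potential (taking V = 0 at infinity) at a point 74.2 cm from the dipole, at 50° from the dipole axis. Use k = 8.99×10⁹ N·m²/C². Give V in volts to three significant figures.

V ≈ 89.1 V

The dipole potential is V = kp cosθ / r².
V = (8.99×10⁹)(8.49×10⁻⁹)·cos50° / (0.742)² = 89.11 V.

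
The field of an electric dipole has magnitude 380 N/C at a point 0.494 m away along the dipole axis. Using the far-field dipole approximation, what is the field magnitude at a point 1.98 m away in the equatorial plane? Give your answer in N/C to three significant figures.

Dipole fields scale as 1/r³ in the far field.
The axial field is twice the equatorial field at the same r, so the geometry factor is 1/2.
E₂ = E₁ · (1/2) · (r₁/r₂)³ = 380 · 0.5 · (0.494/1.98)³.
(r₁/r₂)³ = (0.2495)³ = 0.01553.
E₂ ≈ 2.951 N/C.

E ≈ 2.95 N/C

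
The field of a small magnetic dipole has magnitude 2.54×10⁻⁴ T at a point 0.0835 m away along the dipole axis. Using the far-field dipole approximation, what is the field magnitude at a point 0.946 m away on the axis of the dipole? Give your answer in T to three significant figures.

B ≈ 1.75×10⁻⁷ T

Dipole fields scale as 1/r³ in the far field; the geometry is the same at both points.
B₂ = B₁ · (r₁/r₂)³ = 2.54×10⁻⁴ · (0.0835/0.946)³.
(r₁/r₂)³ = (0.08827)³ = 0.0006877.
B₂ ≈ 1.747×10⁻⁷ T.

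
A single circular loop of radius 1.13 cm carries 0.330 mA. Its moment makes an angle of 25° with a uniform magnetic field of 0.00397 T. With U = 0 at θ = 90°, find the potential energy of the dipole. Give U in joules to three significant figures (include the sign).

Magnetic moment m = IA = Iπa² = (3.30×10⁻⁴)·π·(0.0113)² = 1.324×10⁻⁷ A·m².
U = −m·B = −mB cosθ.
U = −(1.324×10⁻⁷)(0.00397)·cos25° = -4.764×10⁻¹⁰ J.

U ≈ -4.76×10⁻¹⁰ J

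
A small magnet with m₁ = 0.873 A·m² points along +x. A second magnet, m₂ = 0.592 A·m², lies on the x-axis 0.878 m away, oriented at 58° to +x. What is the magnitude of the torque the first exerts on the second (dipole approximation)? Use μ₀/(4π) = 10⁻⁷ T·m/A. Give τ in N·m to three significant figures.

τ ≈ 1.30×10⁻⁷ N·m

Dipole B is on the axis of dipole A, so B₁ there is axial: B₁ = (μ₀/4π)·2m₁/r³ along +x.
B₁ = 2(10⁻⁷)(0.873)/(0.878)³ = 2.580×10⁻⁷ T.
τ = m₂ B₁ sinθ.
τ = (0.592)(2.580×10⁻⁷)·sin58° = 1.295×10⁻⁷ N·m.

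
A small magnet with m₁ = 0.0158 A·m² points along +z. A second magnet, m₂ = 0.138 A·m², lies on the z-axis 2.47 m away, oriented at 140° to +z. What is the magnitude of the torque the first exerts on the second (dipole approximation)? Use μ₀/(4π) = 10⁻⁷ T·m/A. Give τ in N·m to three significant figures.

τ ≈ 1.86×10⁻¹¹ N·m

Dipole B is on the axis of dipole A, so B₁ there is axial: B₁ = (μ₀/4π)·2m₁/r³ along +z.
B₁ = 2(10⁻⁷)(0.0158)/(2.47)³ = 2.097×10⁻¹⁰ T.
τ = m₂ B₁ sinθ.
τ = (0.138)(2.097×10⁻¹⁰)·sin140° = 1.860×10⁻¹¹ N·m.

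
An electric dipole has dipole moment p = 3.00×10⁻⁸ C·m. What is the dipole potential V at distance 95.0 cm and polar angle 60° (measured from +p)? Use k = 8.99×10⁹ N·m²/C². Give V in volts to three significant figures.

V ≈ 149 V

The dipole potential is V = kp cosθ / r².
V = (8.99×10⁹)(3.00×10⁻⁸)·cos60° / (0.950)² = 149.4 V.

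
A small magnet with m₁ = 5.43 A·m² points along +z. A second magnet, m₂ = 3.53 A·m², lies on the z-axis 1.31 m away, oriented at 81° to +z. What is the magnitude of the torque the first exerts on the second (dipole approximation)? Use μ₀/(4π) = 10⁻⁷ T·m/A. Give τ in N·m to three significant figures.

τ ≈ 1.68×10⁻⁶ N·m

Dipole B is on the axis of dipole A, so B₁ there is axial: B₁ = (μ₀/4π)·2m₁/r³ along +z.
B₁ = 2(10⁻⁷)(5.43)/(1.31)³ = 4.831×10⁻⁷ T.
τ = m₂ B₁ sinθ.
τ = (3.53)(4.831×10⁻⁷)·sin81° = 1.684×10⁻⁶ N·m.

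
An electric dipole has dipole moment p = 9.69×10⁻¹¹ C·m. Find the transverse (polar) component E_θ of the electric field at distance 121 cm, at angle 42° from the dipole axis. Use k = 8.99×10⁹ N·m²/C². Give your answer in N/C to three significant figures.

For a dipole, E_θ = (kp sinθ)/r³.
kp/r³ = (8.99×10⁹)(9.69×10⁻¹¹)/(1.21)³ = 0.4917 N/C.
E_θ = 0.4917·sin42° = 0.3290 N/C.

E_θ ≈ 0.329 N/C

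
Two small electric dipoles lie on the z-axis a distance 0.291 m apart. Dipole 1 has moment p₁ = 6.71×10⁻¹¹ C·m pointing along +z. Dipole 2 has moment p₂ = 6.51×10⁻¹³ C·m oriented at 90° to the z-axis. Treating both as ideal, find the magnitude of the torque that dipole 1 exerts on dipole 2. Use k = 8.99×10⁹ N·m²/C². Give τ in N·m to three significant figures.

The second dipole sits on the axis of the first, so the field there is axial: E₁ = 2kp₁/r³ along +z.
E₁ = 2(8.99×10⁹)(6.71×10⁻¹¹)/(0.291)³ = 48.96 N/C.
Torque on the second dipole: τ = p₂ E₁ sinθ.
τ = (6.51×10⁻¹³)(48.96)·sin90° = 3.187×10⁻¹¹ N·m.

τ ≈ 3.19×10⁻¹¹ N·m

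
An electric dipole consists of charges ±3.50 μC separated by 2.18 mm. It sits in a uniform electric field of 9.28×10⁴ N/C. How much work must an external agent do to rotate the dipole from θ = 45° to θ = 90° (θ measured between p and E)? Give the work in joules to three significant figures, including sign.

W ≈ 5.01×10⁻⁴ J

Dipole moment p = qd = (3.50×10⁻⁶ C)(0.00218 m) = 7.63×10⁻⁹ C·m.
W_ext = ΔU = U(θ₂) − U(θ₁) = −pE cosθ₂ − (−pE cosθ₁) = pE(cosθ₁ − cosθ₂).
W = (7.63×10⁻⁹)(9.28×10⁴)·(cos45° − cos90°) = (7.081×10⁻⁴)·(+0.7071) = 5.007×10⁻⁴ J.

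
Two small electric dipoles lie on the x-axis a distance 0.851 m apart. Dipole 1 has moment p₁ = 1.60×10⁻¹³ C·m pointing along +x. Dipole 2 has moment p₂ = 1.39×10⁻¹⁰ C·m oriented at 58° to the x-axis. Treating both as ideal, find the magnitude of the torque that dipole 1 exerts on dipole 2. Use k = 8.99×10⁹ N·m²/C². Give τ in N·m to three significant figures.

τ ≈ 5.50×10⁻¹³ N·m

The second dipole sits on the axis of the first, so the field there is axial: E₁ = 2kp₁/r³ along +x.
E₁ = 2(8.99×10⁹)(1.60×10⁻¹³)/(0.851)³ = 0.004668 N/C.
Torque on the second dipole: τ = p₂ E₁ sinθ.
τ = (1.39×10⁻¹⁰)(0.004668)·sin58° = 5.502×10⁻¹³ N·m.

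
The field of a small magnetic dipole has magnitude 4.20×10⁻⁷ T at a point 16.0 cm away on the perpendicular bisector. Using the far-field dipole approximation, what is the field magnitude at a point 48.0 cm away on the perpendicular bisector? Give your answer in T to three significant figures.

Dipole fields scale as 1/r³ in the far field; the geometry is the same at both points.
B₂ = B₁ · (r₁/r₂)³ = 4.20×10⁻⁷ · (16.0/48.0)³.
(r₁/r₂)³ = (0.3333)³ = 0.03704.
B₂ ≈ 1.556×10⁻⁸ T.

B ≈ 1.56×10⁻⁸ T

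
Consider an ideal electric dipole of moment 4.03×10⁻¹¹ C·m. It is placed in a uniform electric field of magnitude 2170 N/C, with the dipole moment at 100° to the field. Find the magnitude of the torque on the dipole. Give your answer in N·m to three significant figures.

Torque on an electric dipole: τ = pE sinθ.
τ = (4.03×10⁻¹¹)(2170)·sin100° = 8.612×10⁻⁸ N·m.

τ ≈ 8.61×10⁻⁸ N·m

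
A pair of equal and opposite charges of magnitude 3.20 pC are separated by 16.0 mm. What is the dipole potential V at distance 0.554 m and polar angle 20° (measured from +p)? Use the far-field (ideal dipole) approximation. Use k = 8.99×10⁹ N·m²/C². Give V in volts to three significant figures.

Dipole moment p = qd = (3.20×10⁻¹² C)(0.0160 m) = 5.12×10⁻¹⁴ C·m.
The dipole potential is V = kp cosθ / r².
V = (8.99×10⁹)(5.12×10⁻¹⁴)·cos20° / (0.554)² = 0.001409 V.

V ≈ 0.00141 V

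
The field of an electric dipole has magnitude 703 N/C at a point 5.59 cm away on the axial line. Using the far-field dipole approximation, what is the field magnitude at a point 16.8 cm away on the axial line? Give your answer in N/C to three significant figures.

Dipole fields scale as 1/r³ in the far field; the geometry is the same at both points.
E₂ = E₁ · (r₁/r₂)³ = 703 · (5.59/16.8)³.
(r₁/r₂)³ = (0.3327)³ = 0.03684.
E₂ ≈ 25.90 N/C.

E ≈ 25.9 N/C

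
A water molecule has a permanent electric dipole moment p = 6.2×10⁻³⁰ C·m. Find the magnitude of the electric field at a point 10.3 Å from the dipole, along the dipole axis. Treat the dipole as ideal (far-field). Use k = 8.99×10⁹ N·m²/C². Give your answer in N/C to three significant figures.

On the dipole axis E = 2kp/r³.
E = 2·(8.99×10⁹)(6.20×10⁻³⁰) / (1.03×10⁻⁹)³ = 1.020×10⁸ N/C.

E ≈ 1.02×10⁸ N/C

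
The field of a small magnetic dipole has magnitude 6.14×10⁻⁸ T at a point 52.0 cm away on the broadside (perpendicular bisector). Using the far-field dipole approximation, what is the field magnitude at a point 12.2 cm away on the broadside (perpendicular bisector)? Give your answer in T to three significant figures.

Dipole fields scale as 1/r³ in the far field; the geometry is the same at both points.
B₂ = B₁ · (r₁/r₂)³ = 6.14×10⁻⁸ · (52.0/12.2)³.
(r₁/r₂)³ = (4.262)³ = 77.43.
B₂ ≈ 4.754×10⁻⁶ T.

B ≈ 4.75×10⁻⁶ T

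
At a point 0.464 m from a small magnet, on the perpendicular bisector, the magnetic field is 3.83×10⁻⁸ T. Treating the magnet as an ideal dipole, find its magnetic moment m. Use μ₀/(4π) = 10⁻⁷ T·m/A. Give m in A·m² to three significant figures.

In the equatorial plane B = (μ₀/4π)·m/r³, so m = Br³·4π/(μ₀).
m = (3.83×10⁻⁸)·(0.464)³ / (10⁻⁷) = 0.03826 A·m².

m ≈ 0.0383 A·m²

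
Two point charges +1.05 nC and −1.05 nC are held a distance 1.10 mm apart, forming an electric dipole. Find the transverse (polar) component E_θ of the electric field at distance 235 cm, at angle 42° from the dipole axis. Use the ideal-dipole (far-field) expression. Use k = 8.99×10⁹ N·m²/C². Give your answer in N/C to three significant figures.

Dipole moment p = qd = (1.05×10⁻⁹ C)(0.00110 m) = 1.155×10⁻¹² C·m.
For a dipole, E_θ = (kp sinθ)/r³.
kp/r³ = (8.99×10⁹)(1.155×10⁻¹²)/(2.35)³ = 8.001×10⁻⁴ N/C.
E_θ = 8.001×10⁻⁴·sin42° = 5.354×10⁻⁴ N/C.

E_θ ≈ 5.35×10⁻⁴ N/C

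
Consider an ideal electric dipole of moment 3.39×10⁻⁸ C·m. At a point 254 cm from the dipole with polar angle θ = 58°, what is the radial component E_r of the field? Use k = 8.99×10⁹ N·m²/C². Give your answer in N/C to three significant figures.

E_r ≈ 19.7 N/C

For a dipole, E_r = (2kp cosθ)/r³.
kp/r³ = (8.99×10⁹)(3.39×10⁻⁸)/(2.54)³ = 18.60 N/C.
E_r = 2·18.60·cos58° = 19.71 N/C.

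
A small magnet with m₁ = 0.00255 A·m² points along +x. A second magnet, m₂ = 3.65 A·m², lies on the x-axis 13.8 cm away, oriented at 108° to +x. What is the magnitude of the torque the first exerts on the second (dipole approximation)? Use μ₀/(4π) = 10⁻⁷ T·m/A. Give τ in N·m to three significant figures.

Dipole B is on the axis of dipole A, so B₁ there is axial: B₁ = (μ₀/4π)·2m₁/r³ along +x.
B₁ = 2(10⁻⁷)(0.00255)/(0.138)³ = 1.941×10⁻⁷ T.
τ = m₂ B₁ sinθ.
τ = (3.65)(1.941×10⁻⁷)·sin108° = 6.736×10⁻⁷ N·m.

τ ≈ 6.74×10⁻⁷ N·m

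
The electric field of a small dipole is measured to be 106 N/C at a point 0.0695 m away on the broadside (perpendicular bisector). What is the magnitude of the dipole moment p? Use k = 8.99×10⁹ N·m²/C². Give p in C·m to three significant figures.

In the equatorial plane E = kp/r³, so p = Er³/(k).
p = (106)·(0.0695)³ / (8.99×10⁹) = 3.958×10⁻¹² C·m.

p ≈ 3.96×10⁻¹² C·m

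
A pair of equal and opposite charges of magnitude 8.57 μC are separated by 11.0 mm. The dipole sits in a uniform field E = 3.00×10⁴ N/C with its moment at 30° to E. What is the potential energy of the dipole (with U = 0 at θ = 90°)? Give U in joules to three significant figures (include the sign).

Dipole moment p = qd = (8.57×10⁻⁶ C)(0.0110 m) = 9.427×10⁻⁸ C·m.
U = −p·E = −pE cosθ.
U = −(9.427×10⁻⁸)(3.00×10⁴)·cos30° = -0.002449 J.

U ≈ -0.00245 J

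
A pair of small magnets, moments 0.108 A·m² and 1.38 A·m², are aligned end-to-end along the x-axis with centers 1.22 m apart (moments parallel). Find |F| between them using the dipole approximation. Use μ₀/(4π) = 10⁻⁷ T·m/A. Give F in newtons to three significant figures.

On-axis B of dipole 1: B = (μ₀/4π)·2m₁/r³. Force on dipole 2: F = m₂·dB/dr.
dB/dr = −(μ₀/4π)·6m₁/r⁴, so |F| = (μ₀/4π)·6m₁m₂/r⁴.
F = 6(10⁻⁷)(0.108)(1.38)/(1.22)⁴ = 4.037×10⁻⁸ N.

F ≈ 4.04×10⁻⁸ N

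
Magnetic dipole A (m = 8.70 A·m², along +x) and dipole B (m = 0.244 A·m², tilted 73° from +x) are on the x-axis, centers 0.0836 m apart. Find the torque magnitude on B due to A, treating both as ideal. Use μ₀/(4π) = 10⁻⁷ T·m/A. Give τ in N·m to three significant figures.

τ ≈ 6.95×10⁻⁴ N·m

Dipole B is on the axis of dipole A, so B₁ there is axial: B₁ = (μ₀/4π)·2m₁/r³ along +x.
B₁ = 2(10⁻⁷)(8.70)/(0.0836)³ = 0.002978 T.
τ = m₂ B₁ sinθ.
τ = (0.244)(0.002978)·sin73° = 6.949×10⁻⁴ N·m.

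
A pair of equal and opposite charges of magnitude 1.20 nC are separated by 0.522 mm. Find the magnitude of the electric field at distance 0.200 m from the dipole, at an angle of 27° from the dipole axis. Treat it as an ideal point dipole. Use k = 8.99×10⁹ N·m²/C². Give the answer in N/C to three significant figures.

Dipole moment p = qd = (1.20×10⁻⁹ C)(5.22×10⁻⁴ m) = 6.264×10⁻¹³ C·m.
At angle θ the dipole field magnitude is E = (kp/r³)·√(1 + 3cos²θ).
kp/r³ = (8.99×10⁹)(6.264×10⁻¹³) / (0.200)³ = 0.7039 N/C.
√(1 + 3cos²27°) = √(1 + 3·0.7939) = √3.3817 ≈ 1.8389.
E ≈ 0.7039 × 1.839 = 1.294 N/C.

E ≈ 1.29 N/C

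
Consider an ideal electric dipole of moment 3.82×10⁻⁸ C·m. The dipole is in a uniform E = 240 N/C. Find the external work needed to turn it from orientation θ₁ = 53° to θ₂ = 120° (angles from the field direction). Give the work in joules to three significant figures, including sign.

W ≈ 1.01×10⁻⁵ J

W_ext = ΔU = U(θ₂) − U(θ₁) = −pE cosθ₂ − (−pE cosθ₁) = pE(cosθ₁ − cosθ₂).
W = (3.82×10⁻⁸)(240)·(cos53° − cos120°) = (9.168×10⁻⁶)·(+1.1018) = 1.010×10⁻⁵ J.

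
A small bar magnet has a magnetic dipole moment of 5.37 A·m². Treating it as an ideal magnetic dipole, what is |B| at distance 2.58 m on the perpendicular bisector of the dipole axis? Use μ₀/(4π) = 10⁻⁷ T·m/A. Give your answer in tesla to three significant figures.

In the equatorial plane B = (μ₀/4π)·m/r³ (half the axial value).
B = (10⁻⁷)·(5.37) / (2.58)³ = 3.127×10⁻⁸ T.

B ≈ 3.13×10⁻⁸ T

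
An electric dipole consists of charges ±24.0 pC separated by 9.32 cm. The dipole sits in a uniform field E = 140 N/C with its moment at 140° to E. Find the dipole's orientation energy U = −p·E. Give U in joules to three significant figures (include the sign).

Dipole moment p = qd = (2.40×10⁻¹¹ C)(0.0932 m) = 2.237×10⁻¹² C·m.
U = −p·E = −pE cosθ.
U = −(2.237×10⁻¹²)(140)·cos140° = 2.399×10⁻¹⁰ J.

U ≈ 2.40×10⁻¹⁰ J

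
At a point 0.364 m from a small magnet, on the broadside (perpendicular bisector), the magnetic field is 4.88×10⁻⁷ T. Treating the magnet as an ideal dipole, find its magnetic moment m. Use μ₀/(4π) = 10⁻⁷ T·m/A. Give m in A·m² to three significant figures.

In the equatorial plane B = (μ₀/4π)·m/r³, so m = Br³·4π/(μ₀).
m = (4.88×10⁻⁷)·(0.364)³ / (10⁻⁷) = 0.2354 A·m².

m ≈ 0.235 A·m²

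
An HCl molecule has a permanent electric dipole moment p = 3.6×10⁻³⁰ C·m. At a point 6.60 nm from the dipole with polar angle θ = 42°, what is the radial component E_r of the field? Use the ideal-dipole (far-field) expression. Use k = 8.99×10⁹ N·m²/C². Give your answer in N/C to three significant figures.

For a dipole, E_r = (2kp cosθ)/r³.
kp/r³ = (8.99×10⁹)(3.60×10⁻³⁰)/(6.60×10⁻⁹)³ = 1.126×10⁵ N/C.
E_r = 2·1.126×10⁵·cos42° = 1.673×10⁵ N/C.

E_r ≈ 1.67×10⁵ N/C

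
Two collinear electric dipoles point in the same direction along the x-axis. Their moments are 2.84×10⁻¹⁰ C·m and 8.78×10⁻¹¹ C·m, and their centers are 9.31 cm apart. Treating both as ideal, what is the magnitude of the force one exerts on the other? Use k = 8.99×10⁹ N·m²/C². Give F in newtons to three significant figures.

On-axis field of dipole 1 at distance r: E = 2kp₁/r³. Force on dipole 2 is F = p₂·dE/dr (gradient along axis).
dE/dr = −6kp₁/r⁴, so |F| = 6kp₁p₂/r⁴ (attractive for aligned moments).
F = 6(8.99×10⁹)(2.84×10⁻¹⁰)(8.78×10⁻¹¹)/(0.0931)⁴ = 1.790×10⁻⁵ N.

F ≈ 1.79×10⁻⁵ N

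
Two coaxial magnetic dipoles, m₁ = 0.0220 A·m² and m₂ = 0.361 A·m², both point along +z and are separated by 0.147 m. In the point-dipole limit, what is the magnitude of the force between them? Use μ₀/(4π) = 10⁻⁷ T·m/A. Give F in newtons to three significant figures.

On-axis B of dipole 1: B = (μ₀/4π)·2m₁/r³. Force on dipole 2: F = m₂·dB/dr.
dB/dr = −(μ₀/4π)·6m₁/r⁴, so |F| = (μ₀/4π)·6m₁m₂/r⁴.
F = 6(10⁻⁷)(0.0220)(0.361)/(0.147)⁴ = 1.020×10⁻⁵ N.

F ≈ 1.02×10⁻⁵ N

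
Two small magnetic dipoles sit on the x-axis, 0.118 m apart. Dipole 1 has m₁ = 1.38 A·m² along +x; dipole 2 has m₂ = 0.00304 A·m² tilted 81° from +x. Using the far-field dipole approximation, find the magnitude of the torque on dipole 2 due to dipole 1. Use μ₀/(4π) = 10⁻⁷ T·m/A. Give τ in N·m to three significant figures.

τ ≈ 5.04×10⁻⁷ N·m

Dipole B is on the axis of dipole A, so B₁ there is axial: B₁ = (μ₀/4π)·2m₁/r³ along +x.
B₁ = 2(10⁻⁷)(1.38)/(0.118)³ = 1.680×10⁻⁴ T.
τ = m₂ B₁ sinθ.
τ = (0.00304)(1.680×10⁻⁴)·sin81° = 5.044×10⁻⁷ N·m.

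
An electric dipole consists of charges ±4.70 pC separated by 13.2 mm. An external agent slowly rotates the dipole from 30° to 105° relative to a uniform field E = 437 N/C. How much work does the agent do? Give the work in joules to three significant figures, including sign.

W ≈ 3.05×10⁻¹¹ J

Dipole moment p = qd = (4.70×10⁻¹² C)(0.0132 m) = 6.204×10⁻¹⁴ C·m.
W_ext = ΔU = U(θ₂) − U(θ₁) = −pE cosθ₂ − (−pE cosθ₁) = pE(cosθ₁ − cosθ₂).
W = (6.204×10⁻¹⁴)(437)·(cos30° − cos105°) = (2.711×10⁻¹¹)·(+1.1248) = 3.050×10⁻¹¹ J.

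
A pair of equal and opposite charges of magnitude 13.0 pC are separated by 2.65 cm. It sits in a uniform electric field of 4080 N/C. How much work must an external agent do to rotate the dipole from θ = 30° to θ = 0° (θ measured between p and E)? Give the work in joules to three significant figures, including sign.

W ≈ -1.88×10⁻¹⁰ J

Dipole moment p = qd = (1.30×10⁻¹¹ C)(0.0265 m) = 3.445×10⁻¹³ C·m.
W_ext = ΔU = U(θ₂) − U(θ₁) = −pE cosθ₂ − (−pE cosθ₁) = pE(cosθ₁ − cosθ₂).
W = (3.445×10⁻¹³)(4080)·(cos30° − cos0°) = (1.406×10⁻⁹)·(-0.1340) = -1.883×10⁻¹⁰ J.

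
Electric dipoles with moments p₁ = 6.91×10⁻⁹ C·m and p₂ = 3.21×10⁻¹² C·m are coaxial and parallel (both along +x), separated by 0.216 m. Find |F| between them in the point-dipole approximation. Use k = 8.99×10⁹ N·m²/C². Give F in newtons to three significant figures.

F ≈ 5.50×10⁻⁷ N

On-axis field of dipole 1 at distance r: E = 2kp₁/r³. Force on dipole 2 is F = p₂·dE/dr (gradient along axis).
dE/dr = −6kp₁/r⁴, so |F| = 6kp₁p₂/r⁴ (attractive for aligned moments).
F = 6(8.99×10⁹)(6.91×10⁻⁹)(3.21×10⁻¹²)/(0.216)⁴ = 5.496×10⁻⁷ N.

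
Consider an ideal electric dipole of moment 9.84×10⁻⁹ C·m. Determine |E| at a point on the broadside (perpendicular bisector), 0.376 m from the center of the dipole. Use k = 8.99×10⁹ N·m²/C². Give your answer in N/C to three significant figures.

E ≈ 1660 N/C

In the equatorial plane E = kp/r³.
E = (8.99×10⁹)(9.84×10⁻⁹) / (0.376)³ = 1664 N/C.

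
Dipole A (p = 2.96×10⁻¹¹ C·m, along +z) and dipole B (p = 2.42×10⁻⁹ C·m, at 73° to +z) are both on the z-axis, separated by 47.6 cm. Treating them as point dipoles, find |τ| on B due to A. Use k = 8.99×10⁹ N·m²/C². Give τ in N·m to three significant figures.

The second dipole sits on the axis of the first, so the field there is axial: E₁ = 2kp₁/r³ along +z.
E₁ = 2(8.99×10⁹)(2.96×10⁻¹¹)/(0.476)³ = 4.935 N/C.
Torque on the second dipole: τ = p₂ E₁ sinθ.
τ = (2.42×10⁻⁹)(4.935)·sin73° = 1.142×10⁻⁸ N·m.

τ ≈ 1.14×10⁻⁸ N·m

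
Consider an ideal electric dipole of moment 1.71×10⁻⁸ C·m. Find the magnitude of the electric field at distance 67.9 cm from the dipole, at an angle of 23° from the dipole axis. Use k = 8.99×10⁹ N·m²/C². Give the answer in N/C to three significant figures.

E ≈ 924 N/C

At angle θ the dipole field magnitude is E = (kp/r³)·√(1 + 3cos²θ).
kp/r³ = (8.99×10⁹)(1.71×10⁻⁸) / (0.679)³ = 491.1 N/C.
√(1 + 3cos²23°) = √(1 + 3·0.8473) = √3.5420 ≈ 1.8820.
E ≈ 491.1 × 1.882 = 924.2 N/C.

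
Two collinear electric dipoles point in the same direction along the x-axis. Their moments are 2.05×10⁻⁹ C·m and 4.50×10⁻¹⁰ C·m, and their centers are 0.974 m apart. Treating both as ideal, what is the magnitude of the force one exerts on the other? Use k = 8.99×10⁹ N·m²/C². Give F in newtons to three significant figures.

F ≈ 5.53×10⁻⁸ N

On-axis field of dipole 1 at distance r: E = 2kp₁/r³. Force on dipole 2 is F = p₂·dE/dr (gradient along axis).
dE/dr = −6kp₁/r⁴, so |F| = 6kp₁p₂/r⁴ (attractive for aligned moments).
F = 6(8.99×10⁹)(2.05×10⁻⁹)(4.50×10⁻¹⁰)/(0.974)⁴ = 5.529×10⁻⁸ N.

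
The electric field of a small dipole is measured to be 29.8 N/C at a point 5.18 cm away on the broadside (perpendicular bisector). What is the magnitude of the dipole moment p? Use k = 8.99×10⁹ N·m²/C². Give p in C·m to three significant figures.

In the equatorial plane E = kp/r³, so p = Er³/(k).
p = (29.8)·(0.0518)³ / (8.99×10⁹) = 4.607×10⁻¹³ C·m.

p ≈ 4.61×10⁻¹³ C·m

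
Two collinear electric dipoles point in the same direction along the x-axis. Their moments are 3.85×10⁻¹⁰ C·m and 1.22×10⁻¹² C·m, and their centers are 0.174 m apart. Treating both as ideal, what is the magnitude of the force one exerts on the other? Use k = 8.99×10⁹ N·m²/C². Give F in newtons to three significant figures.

F ≈ 2.76×10⁻⁸ N

On-axis field of dipole 1 at distance r: E = 2kp₁/r³. Force on dipole 2 is F = p₂·dE/dr (gradient along axis).
dE/dr = −6kp₁/r⁴, so |F| = 6kp₁p₂/r⁴ (attractive for aligned moments).
F = 6(8.99×10⁹)(3.85×10⁻¹⁰)(1.22×10⁻¹²)/(0.174)⁴ = 2.764×10⁻⁸ N.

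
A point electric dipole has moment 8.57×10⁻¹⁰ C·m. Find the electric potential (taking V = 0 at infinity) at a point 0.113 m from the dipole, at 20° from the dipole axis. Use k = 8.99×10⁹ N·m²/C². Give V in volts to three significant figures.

V ≈ 567 V

The dipole potential is V = kp cosθ / r².
V = (8.99×10⁹)(8.57×10⁻¹⁰)·cos20° / (0.113)² = 567.0 V.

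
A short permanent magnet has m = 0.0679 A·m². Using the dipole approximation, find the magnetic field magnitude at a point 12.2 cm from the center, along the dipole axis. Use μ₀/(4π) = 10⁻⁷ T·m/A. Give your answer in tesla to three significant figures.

On axis B = (μ₀/4π)·2m/r³.
B = 2·(10⁻⁷)·(0.0679) / (0.122)³ = 7.479×10⁻⁶ T.

B ≈ 7.48×10⁻⁶ T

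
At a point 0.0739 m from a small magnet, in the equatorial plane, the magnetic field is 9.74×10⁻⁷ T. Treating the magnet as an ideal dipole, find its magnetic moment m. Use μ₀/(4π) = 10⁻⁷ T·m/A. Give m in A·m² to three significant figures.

m ≈ 0.00393 A·m²

In the equatorial plane B = (μ₀/4π)·m/r³, so m = Br³·4π/(μ₀).
m = (9.74×10⁻⁷)·(0.0739)³ / (10⁻⁷) = 0.003931 A·m².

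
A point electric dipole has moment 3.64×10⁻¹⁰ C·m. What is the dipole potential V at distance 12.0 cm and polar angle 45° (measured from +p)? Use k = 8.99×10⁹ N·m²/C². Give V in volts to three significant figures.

V ≈ 161 V

The dipole potential is V = kp cosθ / r².
V = (8.99×10⁹)(3.64×10⁻¹⁰)·cos45° / (0.120)² = 160.7 V.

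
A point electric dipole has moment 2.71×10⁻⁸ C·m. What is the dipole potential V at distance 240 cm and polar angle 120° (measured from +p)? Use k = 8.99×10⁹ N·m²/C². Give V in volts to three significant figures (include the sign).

The dipole potential is V = kp cosθ / r².
V = (8.99×10⁹)(2.71×10⁻⁸)·cos120° / (2.40)² = -21.15 V.

V ≈ -21.1 V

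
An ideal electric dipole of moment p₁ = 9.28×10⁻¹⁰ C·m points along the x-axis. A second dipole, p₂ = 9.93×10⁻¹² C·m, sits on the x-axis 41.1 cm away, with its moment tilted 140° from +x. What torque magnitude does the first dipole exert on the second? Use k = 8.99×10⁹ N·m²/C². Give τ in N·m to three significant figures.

The second dipole sits on the axis of the first, so the field there is axial: E₁ = 2kp₁/r³ along +x.
E₁ = 2(8.99×10⁹)(9.28×10⁻¹⁰)/(0.411)³ = 240.3 N/C.
Torque on the second dipole: τ = p₂ E₁ sinθ.
τ = (9.93×10⁻¹²)(240.3)·sin140° = 1.534×10⁻⁹ N·m.

τ ≈ 1.53×10⁻⁹ N·m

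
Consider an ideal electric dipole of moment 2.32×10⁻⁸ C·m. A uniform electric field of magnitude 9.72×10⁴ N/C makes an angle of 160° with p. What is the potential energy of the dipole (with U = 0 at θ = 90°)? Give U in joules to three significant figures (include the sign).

U = −p·E = −pE cosθ.
U = −(2.32×10⁻⁸)(9.72×10⁴)·cos160° = 0.002119 J.

U ≈ 0.00212 J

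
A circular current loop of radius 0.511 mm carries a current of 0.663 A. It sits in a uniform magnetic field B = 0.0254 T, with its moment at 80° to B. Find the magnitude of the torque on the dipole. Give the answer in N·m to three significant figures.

Magnetic moment m = IA = Iπa² = (0.663)·π·(5.11×10⁻⁴)² = 5.439×10⁻⁷ A·m².
Torque on a magnetic dipole: τ = mB sinθ.
τ = (5.439×10⁻⁷)(0.0254)·sin80° = 1.361×10⁻⁸ N·m.

τ ≈ 1.36×10⁻⁸ N·m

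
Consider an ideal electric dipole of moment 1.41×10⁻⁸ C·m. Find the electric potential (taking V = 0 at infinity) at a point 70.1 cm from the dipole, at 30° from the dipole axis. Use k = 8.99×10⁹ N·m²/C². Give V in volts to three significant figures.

The dipole potential is V = kp cosθ / r².
V = (8.99×10⁹)(1.41×10⁻⁸)·cos30° / (0.701)² = 223.4 V.

V ≈ 223 V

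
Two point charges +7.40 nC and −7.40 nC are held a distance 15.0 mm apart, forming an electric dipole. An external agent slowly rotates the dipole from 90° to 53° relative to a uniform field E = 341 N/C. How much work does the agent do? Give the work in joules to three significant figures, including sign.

Dipole moment p = qd = (7.40×10⁻⁹ C)(0.0150 m) = 1.11×10⁻¹⁰ C·m.
W_ext = ΔU = U(θ₂) − U(θ₁) = −pE cosθ₂ − (−pE cosθ₁) = pE(cosθ₁ − cosθ₂).
W = (1.11×10⁻¹⁰)(341)·(cos90° − cos53°) = (3.785×10⁻⁸)·(-0.6018) = -2.278×10⁻⁸ J.

W ≈ -2.28×10⁻⁸ J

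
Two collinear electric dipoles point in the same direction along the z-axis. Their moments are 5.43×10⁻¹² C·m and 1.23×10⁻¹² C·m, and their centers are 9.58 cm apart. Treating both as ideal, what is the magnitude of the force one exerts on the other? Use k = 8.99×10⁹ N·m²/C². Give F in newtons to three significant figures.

On-axis field of dipole 1 at distance r: E = 2kp₁/r³. Force on dipole 2 is F = p₂·dE/dr (gradient along axis).
dE/dr = −6kp₁/r⁴, so |F| = 6kp₁p₂/r⁴ (attractive for aligned moments).
F = 6(8.99×10⁹)(5.43×10⁻¹²)(1.23×10⁻¹²)/(0.0958)⁴ = 4.277×10⁻⁹ N.

F ≈ 4.28×10⁻⁹ N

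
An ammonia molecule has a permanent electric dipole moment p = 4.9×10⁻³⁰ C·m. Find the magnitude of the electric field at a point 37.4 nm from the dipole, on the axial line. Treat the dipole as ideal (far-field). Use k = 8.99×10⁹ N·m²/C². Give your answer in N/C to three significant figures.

E ≈ 1680 N/C

On the dipole axis E = 2kp/r³.
E = 2·(8.99×10⁹)(4.90×10⁻³⁰) / (3.74×10⁻⁸)³ = 1684 N/C.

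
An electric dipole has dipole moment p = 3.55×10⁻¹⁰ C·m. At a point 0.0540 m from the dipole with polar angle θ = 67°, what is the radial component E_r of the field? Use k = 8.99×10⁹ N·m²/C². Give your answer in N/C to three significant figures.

For a dipole, E_r = (2kp cosθ)/r³.
kp/r³ = (8.99×10⁹)(3.55×10⁻¹⁰)/(0.0540)³ = 2.027×10⁴ N/C.
E_r = 2·2.027×10⁴·cos67° = 1.584×10⁴ N/C.

E_r ≈ 1.58×10⁴ N/C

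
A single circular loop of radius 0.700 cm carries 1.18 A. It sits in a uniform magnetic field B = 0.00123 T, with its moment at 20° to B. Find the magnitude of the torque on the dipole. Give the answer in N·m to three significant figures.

Magnetic moment m = IA = Iπa² = (1.18)·π·(0.00700)² = 1.816×10⁻⁴ A·m².
Torque on a magnetic dipole: τ = mB sinθ.
τ = (1.816×10⁻⁴)(0.00123)·sin20° = 7.640×10⁻⁸ N·m.

τ ≈ 7.64×10⁻⁸ N·m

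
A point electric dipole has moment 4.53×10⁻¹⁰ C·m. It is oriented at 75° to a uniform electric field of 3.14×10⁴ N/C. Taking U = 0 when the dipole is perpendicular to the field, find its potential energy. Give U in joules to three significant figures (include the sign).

U ≈ -3.68×10⁻⁶ J

U = −p·E = −pE cosθ.
U = −(4.53×10⁻¹⁰)(3.14×10⁴)·cos75° = -3.681×10⁻⁶ J.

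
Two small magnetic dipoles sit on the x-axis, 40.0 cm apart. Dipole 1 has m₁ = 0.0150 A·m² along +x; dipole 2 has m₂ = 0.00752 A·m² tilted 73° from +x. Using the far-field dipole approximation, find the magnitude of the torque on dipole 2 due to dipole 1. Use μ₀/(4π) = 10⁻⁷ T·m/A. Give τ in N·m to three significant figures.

τ ≈ 3.37×10⁻¹⁰ N·m

Dipole B is on the axis of dipole A, so B₁ there is axial: B₁ = (μ₀/4π)·2m₁/r³ along +x.
B₁ = 2(10⁻⁷)(0.0150)/(0.400)³ = 4.687×10⁻⁸ T.
τ = m₂ B₁ sinθ.
τ = (0.00752)(4.687×10⁻⁸)·sin73° = 3.371×10⁻¹⁰ N·m.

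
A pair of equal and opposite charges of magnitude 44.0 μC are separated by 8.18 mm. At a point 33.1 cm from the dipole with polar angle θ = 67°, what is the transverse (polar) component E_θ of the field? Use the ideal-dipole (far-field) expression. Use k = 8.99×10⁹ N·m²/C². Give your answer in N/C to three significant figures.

E_θ ≈ 8.21×10⁴ N/C

Dipole moment p = qd = (4.40×10⁻⁵ C)(0.00818 m) = 3.599×10⁻⁷ C·m.
For a dipole, E_θ = (kp sinθ)/r³.
kp/r³ = (8.99×10⁹)(3.599×10⁻⁷)/(0.331)³ = 8.922×10⁴ N/C.
E_θ = 8.922×10⁴·sin67° = 8.213×10⁴ N/C.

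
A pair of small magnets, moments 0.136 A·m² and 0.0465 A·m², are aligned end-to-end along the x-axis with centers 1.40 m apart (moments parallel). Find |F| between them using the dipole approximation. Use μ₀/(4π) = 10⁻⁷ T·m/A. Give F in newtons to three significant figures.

F ≈ 9.88×10⁻¹⁰ N

On-axis B of dipole 1: B = (μ₀/4π)·2m₁/r³. Force on dipole 2: F = m₂·dB/dr.
dB/dr = −(μ₀/4π)·6m₁/r⁴, so |F| = (μ₀/4π)·6m₁m₂/r⁴.
F = 6(10⁻⁷)(0.136)(0.0465)/(1.40)⁴ = 9.877×10⁻¹⁰ N.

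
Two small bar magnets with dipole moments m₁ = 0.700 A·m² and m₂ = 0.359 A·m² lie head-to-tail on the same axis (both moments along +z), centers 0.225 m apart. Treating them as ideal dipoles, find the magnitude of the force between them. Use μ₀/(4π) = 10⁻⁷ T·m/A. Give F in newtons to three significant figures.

F ≈ 5.88×10⁻⁵ N

On-axis B of dipole 1: B = (μ₀/4π)·2m₁/r³. Force on dipole 2: F = m₂·dB/dr.
dB/dr = −(μ₀/4π)·6m₁/r⁴, so |F| = (μ₀/4π)·6m₁m₂/r⁴.
F = 6(10⁻⁷)(0.700)(0.359)/(0.225)⁴ = 5.883×10⁻⁵ N.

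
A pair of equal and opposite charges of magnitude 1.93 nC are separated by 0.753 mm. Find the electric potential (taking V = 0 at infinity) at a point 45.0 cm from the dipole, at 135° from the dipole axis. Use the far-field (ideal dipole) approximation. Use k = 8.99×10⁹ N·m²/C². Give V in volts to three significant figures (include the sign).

Dipole moment p = qd = (1.93×10⁻⁹ C)(7.53×10⁻⁴ m) = 1.453×10⁻¹² C·m.
The dipole potential is V = kp cosθ / r².
V = (8.99×10⁹)(1.453×10⁻¹²)·cos135° / (0.450)² = -0.04561 V.

V ≈ -0.0456 V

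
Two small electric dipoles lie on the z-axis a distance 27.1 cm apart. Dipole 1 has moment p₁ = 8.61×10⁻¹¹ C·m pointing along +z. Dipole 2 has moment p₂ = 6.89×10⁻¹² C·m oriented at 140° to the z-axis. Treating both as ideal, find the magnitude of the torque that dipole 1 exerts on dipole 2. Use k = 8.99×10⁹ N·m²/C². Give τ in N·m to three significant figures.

τ ≈ 3.44×10⁻¹⁰ N·m

The second dipole sits on the axis of the first, so the field there is axial: E₁ = 2kp₁/r³ along +z.
E₁ = 2(8.99×10⁹)(8.61×10⁻¹¹)/(0.271)³ = 77.78 N/C.
Torque on the second dipole: τ = p₂ E₁ sinθ.
τ = (6.89×10⁻¹²)(77.78)·sin140° = 3.445×10⁻¹⁰ N·m.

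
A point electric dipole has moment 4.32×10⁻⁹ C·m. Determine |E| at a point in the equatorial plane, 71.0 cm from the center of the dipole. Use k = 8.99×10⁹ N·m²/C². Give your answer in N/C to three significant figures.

E ≈ 109 N/C

On the perpendicular bisector E = kp/r³ (half the axial value at the same distance).
E = (8.99×10⁹)(4.32×10⁻⁹) / (0.710)³ = 108.5 N/C.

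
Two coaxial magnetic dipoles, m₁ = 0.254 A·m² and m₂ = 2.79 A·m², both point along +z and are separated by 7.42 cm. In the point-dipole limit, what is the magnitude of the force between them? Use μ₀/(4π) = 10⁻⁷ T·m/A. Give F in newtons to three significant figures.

On-axis B of dipole 1: B = (μ₀/4π)·2m₁/r³. Force on dipole 2: F = m₂·dB/dr.
dB/dr = −(μ₀/4π)·6m₁/r⁴, so |F| = (μ₀/4π)·6m₁m₂/r⁴.
F = 6(10⁻⁷)(0.254)(2.79)/(0.0742)⁴ = 0.01403 N.

F ≈ 0.0140 N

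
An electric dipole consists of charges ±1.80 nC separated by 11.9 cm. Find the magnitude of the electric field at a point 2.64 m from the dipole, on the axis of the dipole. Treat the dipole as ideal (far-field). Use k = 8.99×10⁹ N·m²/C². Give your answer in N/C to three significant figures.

Dipole moment p = qd = (1.80×10⁻⁹ C)(0.119 m) = 2.142×10⁻¹⁰ C·m.
On the dipole axis E = 2kp/r³.
E = 2·(8.99×10⁹)(2.142×10⁻¹⁰) / (2.64)³ = 0.2093 N/C.

E ≈ 0.209 N/C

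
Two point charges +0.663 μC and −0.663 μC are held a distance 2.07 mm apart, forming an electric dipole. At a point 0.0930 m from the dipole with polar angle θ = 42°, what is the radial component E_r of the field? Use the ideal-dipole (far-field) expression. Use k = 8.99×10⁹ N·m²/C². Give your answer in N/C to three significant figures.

Dipole moment p = qd = (6.63×10⁻⁷ C)(0.00207 m) = 1.372×10⁻⁹ C·m.
For a dipole, E_r = (2kp cosθ)/r³.
kp/r³ = (8.99×10⁹)(1.372×10⁻⁹)/(0.0930)³ = 1.533×10⁴ N/C.
E_r = 2·1.533×10⁴·cos42° = 2.279×10⁴ N/C.

E_r ≈ 2.28×10⁴ N/C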